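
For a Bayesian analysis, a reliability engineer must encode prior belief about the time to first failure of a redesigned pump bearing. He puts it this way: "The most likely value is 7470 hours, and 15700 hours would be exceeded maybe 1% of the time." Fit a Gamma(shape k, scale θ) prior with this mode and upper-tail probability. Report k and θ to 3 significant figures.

k ≈ 9.82, θ ≈ 847

Gamma(k,θ) with k>1 has mode (k−1)θ, so θ = 7470/(k−1).
Need P(X < 15700) = 0.99 with θ tied to k this way. Start at k = 2, θ = 7470: P(X<15700) ≈ 0.621.
Too low — raise k to concentrate. Iterating converges to k ≈ 9.82.
Then θ = 7470/(9.82−1) ≈ 847.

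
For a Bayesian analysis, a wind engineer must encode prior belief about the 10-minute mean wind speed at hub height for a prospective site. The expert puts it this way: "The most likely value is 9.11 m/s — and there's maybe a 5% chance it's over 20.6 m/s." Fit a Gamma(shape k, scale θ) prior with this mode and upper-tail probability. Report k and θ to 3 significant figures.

Gamma(k,θ) with k>1 has mode (k−1)θ, so θ = 9.11/(k−1).
Need P(X < 20.6) = 0.95 with θ tied to k this way. Start at k = 2, θ = 9.11: P(X<20.6) ≈ 0.660.
Too low — raise k to concentrate. Iterating converges to k ≈ 5.12.
Then θ = 9.11/(5.12−1) ≈ 2.21.

k ≈ 5.12, θ ≈ 2.21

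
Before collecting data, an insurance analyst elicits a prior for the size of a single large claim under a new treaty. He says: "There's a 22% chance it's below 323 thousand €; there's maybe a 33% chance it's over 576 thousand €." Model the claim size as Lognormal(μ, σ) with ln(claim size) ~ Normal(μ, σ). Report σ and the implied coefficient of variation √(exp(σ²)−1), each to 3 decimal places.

σ ≈ 0.477, CV ≈ 0.506

If T ~ Lognormal(μ,σ) then ln T ~ Normal(μ,σ), so the p-quantile of ln T is μ + z_p·σ.
ln(323) = 5.778 and ln(576) = 6.356; z_{0.22} = -0.7722, z_{0.67} = 0.4399.
σ = (6.356 − 5.778)/(0.4399 − (-0.7722)) = 0.477.
μ = 5.778 − (-0.7722)·0.477 = 6.146.
CV = √(exp(σ²)−1) = √(exp(0.2277)−1) = 0.506.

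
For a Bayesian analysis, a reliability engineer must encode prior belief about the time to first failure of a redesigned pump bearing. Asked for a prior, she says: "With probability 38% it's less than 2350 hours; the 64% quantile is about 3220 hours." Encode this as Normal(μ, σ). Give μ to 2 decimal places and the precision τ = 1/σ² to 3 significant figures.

μ = 2750.29, τ = 5.82e-07

For Normal(μ,σ), the p-quantile is μ + z_p·σ. Here z_{0.38} = -0.3055, z_{0.64} = 0.3585.
So 2350 = μ − 0.3055σ and 3220 = μ + 0.3585σ.
Subtracting: σ = (3220 − 2350)/(0.3585 − (-0.3055)) = 1310.36.
Then μ = 2350 − (-0.3055)·1310.36 = 2750.29.
Precision τ = 1/σ² = 1/1310² = 5.82e-07.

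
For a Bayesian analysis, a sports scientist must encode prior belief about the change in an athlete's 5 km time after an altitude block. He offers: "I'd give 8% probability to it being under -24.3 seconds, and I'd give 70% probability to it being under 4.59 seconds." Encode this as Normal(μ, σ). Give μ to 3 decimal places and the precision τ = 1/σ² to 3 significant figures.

μ = -3.262, τ = 0.00446

For Normal(μ,σ), the p-quantile is μ + z_p·σ. Here z_{0.08} = -1.405, z_{0.7} = 0.5244.
So -24.3 = μ − 1.405σ and 4.59 = μ + 0.5244σ.
Subtracting: σ = (4.59 − -24.3)/(0.5244 − (-1.405)) = 14.973.
Then μ = -24.3 − (-1.405)·14.973 = -3.262.
Precision τ = 1/σ² = 1/14.97² = 0.00446.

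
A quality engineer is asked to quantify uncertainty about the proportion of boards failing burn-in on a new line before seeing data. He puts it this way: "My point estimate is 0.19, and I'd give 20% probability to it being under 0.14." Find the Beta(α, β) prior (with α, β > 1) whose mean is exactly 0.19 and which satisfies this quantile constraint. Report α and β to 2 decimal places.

With mean 0.19 fixed, write α = 0.19s, β = 0.81s where s = α+β.
Need P(θ < 0.14) = 0.2 under Beta(0.19s, 0.81s). Normal approximation: (q−m)/√(m(1−m)/s) ≈ z_{0.2} = -0.842, so s ≈ 0.19·0.81·(-0.842)²/(0.14−0.19)² = 43.6.
At s = 43.6: P(θ<0.14) ≈ 0.205. Adjusting to match 0.2 gives s ≈ 45.18.
So α = 0.19·45.18 ≈ 8.58, β = 0.81·45.18 ≈ 36.59.

α ≈ 8.58, β ≈ 36.59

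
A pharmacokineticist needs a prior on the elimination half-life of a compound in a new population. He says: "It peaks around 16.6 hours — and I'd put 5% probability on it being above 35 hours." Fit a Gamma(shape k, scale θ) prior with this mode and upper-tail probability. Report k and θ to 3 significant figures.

Gamma(k,θ) with k>1 has mode (k−1)θ, so θ = 16.6/(k−1).
Need P(X < 35) = 0.95 with θ tied to k this way. Start at k = 2, θ = 16.6: P(X<35) ≈ 0.623.
Too low — raise k to concentrate. Iterating converges to k ≈ 5.96.
Then θ = 16.6/(5.96−1) ≈ 3.35.

k ≈ 5.96, θ ≈ 3.35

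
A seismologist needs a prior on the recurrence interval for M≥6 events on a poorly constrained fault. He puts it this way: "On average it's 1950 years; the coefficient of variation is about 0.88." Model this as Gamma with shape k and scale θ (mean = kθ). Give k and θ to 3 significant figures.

k ≈ 1.29, θ ≈ 1510

For Gamma(k, scale θ): mean = kθ, variance = kθ², so CV = 1/√k.
CV = 0.88, hence k = 1/CV² = 1.29.
Then θ = mean/k = 1950/1.29 = 1510.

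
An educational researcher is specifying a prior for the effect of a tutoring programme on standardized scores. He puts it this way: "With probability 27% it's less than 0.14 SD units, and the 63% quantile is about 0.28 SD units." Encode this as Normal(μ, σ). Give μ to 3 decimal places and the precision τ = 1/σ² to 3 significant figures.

For Normal(μ,σ), the p-quantile is μ + z_p·σ. Here z_{0.27} = -0.6128, z_{0.63} = 0.3319.
So 0.14 = μ − 0.6128σ and 0.28 = μ + 0.3319σ.
Subtracting: σ = (0.28 − 0.14)/(0.3319 − (-0.6128)) = 0.148.
Then μ = 0.14 − (-0.6128)·0.148 = 0.231.
Precision τ = 1/σ² = 1/0.1482² = 45.5.

μ = 0.231, τ = 45.5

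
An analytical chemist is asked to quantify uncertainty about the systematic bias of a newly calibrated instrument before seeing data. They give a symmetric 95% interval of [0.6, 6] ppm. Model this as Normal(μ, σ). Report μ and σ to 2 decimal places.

A symmetric 95% interval runs μ ± z·σ with z = 1.96.
Half-width = 2.7, so σ = 2.7/1.96 = 1.38.
μ is the interval midpoint, 3.30.

μ = 3.30, σ = 1.38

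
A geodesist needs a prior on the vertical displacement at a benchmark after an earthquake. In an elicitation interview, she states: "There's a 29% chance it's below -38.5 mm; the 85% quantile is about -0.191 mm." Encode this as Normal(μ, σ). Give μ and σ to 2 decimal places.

For Normal(μ,σ), the p-quantile is μ + z_p·σ. Here z_{0.29} = -0.5534, z_{0.85} = 1.036.
So -38.5 = μ − 0.5534σ and -0.191 = μ + 1.036σ.
Subtracting: σ = (-0.191 − -38.5)/(1.036 − (-0.5534)) = 24.10.
Then μ = -38.5 − (-0.5534)·24.10 = -25.17.

μ = -25.17, σ = 24.10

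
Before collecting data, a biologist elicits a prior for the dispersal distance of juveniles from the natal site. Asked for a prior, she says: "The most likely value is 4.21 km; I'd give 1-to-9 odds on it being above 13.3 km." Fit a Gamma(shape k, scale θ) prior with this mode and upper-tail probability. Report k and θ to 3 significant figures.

Gamma(k,θ) with k>1 has mode (k−1)θ, so θ = 4.21/(k−1).
Need P(X < 13.3) = 0.9 with θ tied to k this way. Start at k = 2, θ = 4.21: P(X<13.3) ≈ 0.823.
Too low — raise k to concentrate. Iterating converges to k ≈ 2.43.
Then θ = 4.21/(2.43−1) ≈ 2.94.

k ≈ 2.43, θ ≈ 2.94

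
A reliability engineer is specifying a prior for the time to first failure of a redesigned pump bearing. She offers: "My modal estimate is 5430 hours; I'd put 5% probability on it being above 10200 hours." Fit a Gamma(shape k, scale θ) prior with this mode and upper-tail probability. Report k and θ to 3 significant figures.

Gamma(k,θ) with k>1 has mode (k−1)θ, so θ = 5430/(k−1).
Need P(X < 10200) = 0.95 with θ tied to k this way. Start at k = 2, θ = 5430: P(X<10200) ≈ 0.560.
Too low — raise k to concentrate. Iterating converges to k ≈ 8.
Then θ = 5430/(8−1) ≈ 776.

k ≈ 8, θ ≈ 776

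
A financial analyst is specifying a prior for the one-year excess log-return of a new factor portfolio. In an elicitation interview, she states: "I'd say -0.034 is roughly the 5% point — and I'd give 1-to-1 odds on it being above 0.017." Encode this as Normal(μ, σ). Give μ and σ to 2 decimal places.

μ = 0.02, σ = 0.03

For Normal(μ,σ), the p-quantile is μ + z_p·σ. Here z_{0.05} = -1.645, z_{0.5} = 0.
So -0.034 = μ − 1.645σ and 0.017 = μ + 0σ.
Subtracting: σ = (0.017 − -0.034)/(0 − (-1.645)) = 0.03.
Then μ = -0.034 − (-1.645)·0.03 = 0.02.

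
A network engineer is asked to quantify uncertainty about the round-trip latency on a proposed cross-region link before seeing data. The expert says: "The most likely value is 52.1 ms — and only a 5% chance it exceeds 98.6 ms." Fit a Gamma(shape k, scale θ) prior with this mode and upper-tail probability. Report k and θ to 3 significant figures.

Gamma(k,θ) with k>1 has mode (k−1)θ, so θ = 52.1/(k−1).
Need P(X < 98.6) = 0.95 with θ tied to k this way. Start at k = 2, θ = 52.1: P(X<98.6) ≈ 0.564.
Too low — raise k to concentrate. Iterating converges to k ≈ 7.83.
Then θ = 52.1/(7.83−1) ≈ 7.62.

k ≈ 7.83, θ ≈ 7.62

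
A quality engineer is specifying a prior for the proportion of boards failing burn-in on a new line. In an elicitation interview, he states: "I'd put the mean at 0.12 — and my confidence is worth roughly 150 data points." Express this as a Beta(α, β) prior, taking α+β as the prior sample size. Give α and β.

α = 18, β = 132

Under the effective-sample-size interpretation, Beta(α, β) has prior mean α/(α+β) and prior sample size α+β.
So α+β = 150 and α/(α+β) = 0.12, giving α = 0.12·150 = 18 and β = 150 − 18 = 132.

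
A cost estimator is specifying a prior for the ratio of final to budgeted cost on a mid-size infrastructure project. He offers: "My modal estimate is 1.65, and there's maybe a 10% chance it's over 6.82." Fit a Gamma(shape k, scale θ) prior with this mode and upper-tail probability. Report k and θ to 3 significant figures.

Gamma(k,θ) with k>1 has mode (k−1)θ, so θ = 1.65/(k−1).
Need P(X < 6.82) = 0.9 with θ tied to k this way. Start at k = 2, θ = 1.65: P(X<6.82) ≈ 0.918.
Too high — lower k to spread out. Iterating converges to k ≈ 1.91.
Then θ = 1.65/(1.91−1) ≈ 1.82.

k ≈ 1.91, θ ≈ 1.82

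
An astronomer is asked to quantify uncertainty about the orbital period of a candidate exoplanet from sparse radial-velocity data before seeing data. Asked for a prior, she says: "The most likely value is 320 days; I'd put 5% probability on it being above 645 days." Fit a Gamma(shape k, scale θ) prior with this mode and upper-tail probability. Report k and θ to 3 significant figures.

k ≈ 6.64, θ ≈ 56.8

Gamma(k,θ) with k>1 has mode (k−1)θ, so θ = 320/(k−1).
Need P(X < 645) = 0.95 with θ tied to k this way. Start at k = 2, θ = 320: P(X<645) ≈ 0.598.
Too low — raise k to concentrate. Iterating converges to k ≈ 6.64.
Then θ = 320/(6.64−1) ≈ 56.8.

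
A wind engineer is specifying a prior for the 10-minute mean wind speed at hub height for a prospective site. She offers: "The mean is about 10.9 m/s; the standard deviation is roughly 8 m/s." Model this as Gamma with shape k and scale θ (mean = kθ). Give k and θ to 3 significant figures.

For Gamma(k, scale θ): mean = kθ, variance = kθ², so CV = 1/√k.
CV = SD/mean = 8/10.9 = 0.7339, hence k = 1/CV² = 1.86.
Then θ = mean/k = 10.9/1.86 = 5.87.

k ≈ 1.86, θ ≈ 5.87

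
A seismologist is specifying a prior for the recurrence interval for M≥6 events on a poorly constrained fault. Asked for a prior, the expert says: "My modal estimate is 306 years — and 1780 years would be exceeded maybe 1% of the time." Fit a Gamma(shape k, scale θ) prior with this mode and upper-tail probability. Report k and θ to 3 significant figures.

Gamma(k,θ) with k>1 has mode (k−1)θ, so θ = 306/(k−1).
Need P(X < 1780) = 0.99 with θ tied to k this way. Start at k = 2, θ = 306: P(X<1780) ≈ 0.980.
Too low — raise k to concentrate. Iterating converges to k ≈ 2.21.
Then θ = 306/(2.21−1) ≈ 254.

k ≈ 2.21, θ ≈ 254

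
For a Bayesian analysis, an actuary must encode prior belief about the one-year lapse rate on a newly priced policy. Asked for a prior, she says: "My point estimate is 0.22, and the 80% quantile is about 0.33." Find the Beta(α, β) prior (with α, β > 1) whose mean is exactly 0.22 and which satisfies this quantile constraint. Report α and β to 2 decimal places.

α ≈ 1.89, β ≈ 6.68

With mean 0.22 fixed, write α = 0.22s, β = 0.78s where s = α+β.
Need P(θ < 0.33) = 0.8 under Beta(0.22s, 0.78s). Normal approximation: (q−m)/√(m(1−m)/s) ≈ z_{0.8} = 0.842, so s ≈ 0.22·0.78·(0.842)²/(0.33−0.22)² = 10.0.
At s = 10.0: P(θ<0.33) ≈ 0.813. Adjusting to match 0.8 gives s ≈ 8.57.
So α = 0.22·8.57 ≈ 1.89, β = 0.78·8.57 ≈ 6.68.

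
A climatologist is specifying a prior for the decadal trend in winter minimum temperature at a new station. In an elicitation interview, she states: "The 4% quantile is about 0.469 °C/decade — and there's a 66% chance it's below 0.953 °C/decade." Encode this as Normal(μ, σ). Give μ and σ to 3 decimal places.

μ = 0.861, σ = 0.224

The p-quantile of Normal(μ,σ) is μ + z_p·σ, with z_{0.04} = -1.751 and z_{0.66} = 0.4125.
Eliminate σ: μ = (z₂·x₁ − z₁·x₂)/(z₂ − z₁) = (0.4125·0.469 − (-1.751)·0.953)/2.163 = 0.861.
Then σ = (x₂ − x₁)/(z₂ − z₁) = (0.953 − 0.469)/2.163 = 0.224.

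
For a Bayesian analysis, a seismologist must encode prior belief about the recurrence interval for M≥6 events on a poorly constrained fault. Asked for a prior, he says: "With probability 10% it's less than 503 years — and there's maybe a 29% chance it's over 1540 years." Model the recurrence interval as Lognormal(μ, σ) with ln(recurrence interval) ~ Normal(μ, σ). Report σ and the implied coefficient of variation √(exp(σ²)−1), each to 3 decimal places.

If T ~ Lognormal(μ,σ) then ln T ~ Normal(μ,σ), so the p-quantile of ln T is μ + z_p·σ.
ln(503) = 6.221 and ln(1540) = 7.34; z_{0.1} = -1.282, z_{0.71} = 0.5534.
σ = (7.34 − 6.221)/(0.5534 − (-1.282)) = 0.610.
μ = 6.221 − (-1.282)·0.610 = 7.002.
CV = √(exp(σ²)−1) = √(exp(0.3719)−1) = 0.671.

σ ≈ 0.610, CV ≈ 0.671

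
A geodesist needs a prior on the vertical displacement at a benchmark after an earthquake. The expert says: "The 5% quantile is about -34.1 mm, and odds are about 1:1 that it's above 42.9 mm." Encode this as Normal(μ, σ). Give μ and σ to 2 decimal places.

μ = 42.90, σ = 46.81

The p-quantile of Normal(μ,σ) is μ + z_p·σ, with z_{0.05} = -1.645 and z_{0.5} = 0.
Eliminate σ: μ = (z₂·x₁ − z₁·x₂)/(z₂ − z₁) = (0·-34.1 − (-1.645)·42.9)/1.645 = 42.90.
Then σ = (x₂ − x₁)/(z₂ − z₁) = (42.9 − -34.1)/1.645 = 46.81.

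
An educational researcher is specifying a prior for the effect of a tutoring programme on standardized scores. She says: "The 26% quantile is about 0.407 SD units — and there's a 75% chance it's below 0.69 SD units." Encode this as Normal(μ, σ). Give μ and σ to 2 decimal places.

For Normal(μ,σ), the p-quantile is μ + z_p·σ. Here z_{0.26} = -0.6433, z_{0.75} = 0.6745.
So 0.407 = μ − 0.6433σ and 0.69 = μ + 0.6745σ.
Subtracting: σ = (0.69 − 0.407)/(0.6745 − (-0.6433)) = 0.21.
Then μ = 0.407 − (-0.6433)·0.21 = 0.55.

μ = 0.55, σ = 0.21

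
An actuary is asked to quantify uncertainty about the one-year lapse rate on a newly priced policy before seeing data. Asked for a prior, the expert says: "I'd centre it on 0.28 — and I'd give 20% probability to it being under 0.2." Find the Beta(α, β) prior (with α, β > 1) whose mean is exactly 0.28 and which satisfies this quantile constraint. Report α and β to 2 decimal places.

α ≈ 6.47, β ≈ 16.63

With mean 0.28 fixed, write α = 0.28s, β = 0.72s where s = α+β.
Need P(θ < 0.2) = 0.2 under Beta(0.28s, 0.72s). Normal approximation: (q−m)/√(m(1−m)/s) ≈ z_{0.2} = -0.842, so s ≈ 0.28·0.72·(-0.842)²/(0.2−0.28)² = 22.3.
At s = 22.3: P(θ<0.2) ≈ 0.205. Adjusting to match 0.2 gives s ≈ 23.10.
So α = 0.28·23.10 ≈ 6.47, β = 0.72·23.10 ≈ 16.63.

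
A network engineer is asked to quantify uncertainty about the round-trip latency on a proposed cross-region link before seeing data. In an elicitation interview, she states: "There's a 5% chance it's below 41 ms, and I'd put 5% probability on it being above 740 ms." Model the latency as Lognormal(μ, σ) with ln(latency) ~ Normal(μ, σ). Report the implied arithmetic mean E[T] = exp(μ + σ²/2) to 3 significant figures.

If T ~ Lognormal(μ,σ) then ln T ~ Normal(μ,σ), so the p-quantile of ln T is μ + z_p·σ.
ln(41) = 3.714 and ln(740) = 6.607; z_{0.05} = -1.645, z_{0.95} = 1.645.
σ = (6.607 − 3.714)/(1.645 − (-1.645)) = 0.879.
μ = 3.714 − (-1.645)·0.879 = 5.160.
E[T] = exp(μ + σ²/2) = exp(5.160 + 0.3867) = 256 ms.

E[T] ≈ 256 ms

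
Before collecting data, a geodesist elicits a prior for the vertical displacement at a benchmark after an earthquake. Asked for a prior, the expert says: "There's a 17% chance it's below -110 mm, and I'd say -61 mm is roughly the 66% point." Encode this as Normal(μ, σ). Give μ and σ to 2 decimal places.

The p-quantile of Normal(μ,σ) is μ + z_p·σ, with z_{0.17} = -0.9542 and z_{0.66} = 0.4125.
Eliminate σ: μ = (z₂·x₁ − z₁·x₂)/(z₂ − z₁) = (0.4125·-110 − (-0.9542)·-61)/1.367 = -75.79.
Then σ = (x₂ − x₁)/(z₂ − z₁) = (-61 − -110)/1.367 = 35.85.

μ = -75.79, σ = 35.85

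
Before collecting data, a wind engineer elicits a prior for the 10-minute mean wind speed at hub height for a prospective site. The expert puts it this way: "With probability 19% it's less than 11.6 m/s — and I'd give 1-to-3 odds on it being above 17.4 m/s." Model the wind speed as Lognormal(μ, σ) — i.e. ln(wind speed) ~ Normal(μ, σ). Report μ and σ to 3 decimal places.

If T ~ Lognormal(μ,σ) then ln T ~ Normal(μ,σ), so the p-quantile of ln T is μ + z_p·σ.
ln(11.6) = 2.451 and ln(17.4) = 2.856; z_{0.19} = -0.8779, z_{0.75} = 0.6745.
σ = (2.856 − 2.451)/(0.6745 − (-0.8779)) = 0.261.
μ = 2.451 − (-0.8779)·0.261 = 2.680.

μ ≈ 2.680, σ ≈ 0.261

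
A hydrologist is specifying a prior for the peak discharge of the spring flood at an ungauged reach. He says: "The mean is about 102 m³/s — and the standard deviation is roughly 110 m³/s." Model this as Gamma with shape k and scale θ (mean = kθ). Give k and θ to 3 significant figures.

k ≈ 0.86, θ ≈ 119

For Gamma(k, scale θ): mean = kθ, variance = kθ², so CV = 1/√k.
CV = SD/mean = 110/102 = 1.078, hence k = 1/CV² = 0.86.
Then θ = mean/k = 102/0.86 = 119.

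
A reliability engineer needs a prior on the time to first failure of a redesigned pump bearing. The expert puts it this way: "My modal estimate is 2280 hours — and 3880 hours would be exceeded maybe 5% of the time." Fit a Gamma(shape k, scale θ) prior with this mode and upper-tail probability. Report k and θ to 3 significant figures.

Gamma(k,θ) with k>1 has mode (k−1)θ, so θ = 2280/(k−1).
Need P(X < 3880) = 0.95 with θ tied to k this way. Start at k = 2, θ = 2280: P(X<3880) ≈ 0.507.
Too low — raise k to concentrate. Iterating converges to k ≈ 10.9.
Then θ = 2280/(10.9−1) ≈ 231.

k ≈ 10.9, θ ≈ 231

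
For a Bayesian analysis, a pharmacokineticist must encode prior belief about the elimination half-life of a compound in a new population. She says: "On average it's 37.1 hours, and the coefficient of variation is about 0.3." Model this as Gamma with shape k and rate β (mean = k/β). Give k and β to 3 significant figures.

For Gamma(k, rate β): mean = k/β, variance = k/β², so CV = 1/√k.
CV = 0.3, hence k = 1/CV² = 11.1.
Then β = k/mean = 11.1/37.1 = 0.299.

k ≈ 11.1, β ≈ 0.299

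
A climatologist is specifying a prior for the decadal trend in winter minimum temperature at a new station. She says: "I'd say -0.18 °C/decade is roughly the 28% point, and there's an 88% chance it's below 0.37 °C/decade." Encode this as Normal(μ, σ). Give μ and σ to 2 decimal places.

For Normal(μ,σ), the p-quantile is μ + z_p·σ. Here z_{0.28} = -0.5828, z_{0.88} = 1.175.
So -0.18 = μ − 0.5828σ and 0.37 = μ + 1.175σ.
Subtracting: σ = (0.37 − -0.18)/(1.175 − (-0.5828)) = 0.31.
Then μ = -0.18 − (-0.5828)·0.31 = 0.00.

μ = 0.00, σ = 0.31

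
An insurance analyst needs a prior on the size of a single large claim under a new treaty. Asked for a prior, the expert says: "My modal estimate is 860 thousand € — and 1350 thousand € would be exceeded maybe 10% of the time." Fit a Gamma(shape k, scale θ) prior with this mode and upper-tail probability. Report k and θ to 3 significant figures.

Gamma(k,θ) with k>1 has mode (k−1)θ, so θ = 860/(k−1).
Need P(X < 1350) = 0.9 with θ tied to k this way. Start at k = 2, θ = 860: P(X<1350) ≈ 0.465.
Too low — raise k to concentrate. Iterating converges to k ≈ 10.2.
Then θ = 860/(10.2−1) ≈ 93.3.

k ≈ 10.2, θ ≈ 93.3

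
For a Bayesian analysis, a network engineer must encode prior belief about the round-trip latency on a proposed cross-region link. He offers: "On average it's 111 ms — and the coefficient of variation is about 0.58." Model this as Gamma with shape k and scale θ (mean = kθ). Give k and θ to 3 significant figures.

For Gamma(k, scale θ): mean = kθ, variance = kθ², so CV = 1/√k.
CV = 0.58, hence k = 1/CV² = 2.97.
Then θ = mean/k = 111/2.97 = 37.3.

k ≈ 2.97, θ ≈ 37.3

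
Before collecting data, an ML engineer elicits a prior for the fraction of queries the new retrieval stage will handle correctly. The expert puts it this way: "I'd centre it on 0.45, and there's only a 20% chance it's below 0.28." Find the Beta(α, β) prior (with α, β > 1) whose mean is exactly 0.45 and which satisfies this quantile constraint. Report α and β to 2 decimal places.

α ≈ 2.81, β ≈ 3.44

With mean 0.45 fixed, write α = 0.45s, β = 0.55s where s = α+β.
Need P(θ < 0.28) = 0.2 under Beta(0.45s, 0.55s). Normal approximation: (q−m)/√(m(1−m)/s) ≈ z_{0.2} = -0.842, so s ≈ 0.45·0.55·(-0.842)²/(0.28−0.45)² = 6.1.
At s = 6.1: P(θ<0.28) ≈ 0.204. Adjusting to match 0.2 gives s ≈ 6.25.
So α = 0.45·6.25 ≈ 2.81, β = 0.55·6.25 ≈ 3.44.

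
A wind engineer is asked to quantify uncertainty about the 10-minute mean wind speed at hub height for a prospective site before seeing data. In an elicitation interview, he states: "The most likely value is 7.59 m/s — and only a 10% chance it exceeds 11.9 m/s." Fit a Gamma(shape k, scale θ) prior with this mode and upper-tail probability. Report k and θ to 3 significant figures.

Gamma(k,θ) with k>1 has mode (k−1)θ, so θ = 7.59/(k−1).
Need P(X < 11.9) = 0.9 with θ tied to k this way. Start at k = 2, θ = 7.59: P(X<11.9) ≈ 0.465.
Too low — raise k to concentrate. Iterating converges to k ≈ 10.3.
Then θ = 7.59/(10.3−1) ≈ 0.819.

k ≈ 10.3, θ ≈ 0.819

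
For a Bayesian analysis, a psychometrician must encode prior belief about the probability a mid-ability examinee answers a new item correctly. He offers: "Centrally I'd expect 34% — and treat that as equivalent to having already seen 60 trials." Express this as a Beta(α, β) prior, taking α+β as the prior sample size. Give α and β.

Under the effective-sample-size interpretation, Beta(α, β) has prior mean α/(α+β) and prior sample size α+β.
So α+β = 60 and α/(α+β) = 0.34, giving α = 0.34·60 = 20.4 and β = 60 − 20.4 = 39.6.

α = 20.4, β = 39.6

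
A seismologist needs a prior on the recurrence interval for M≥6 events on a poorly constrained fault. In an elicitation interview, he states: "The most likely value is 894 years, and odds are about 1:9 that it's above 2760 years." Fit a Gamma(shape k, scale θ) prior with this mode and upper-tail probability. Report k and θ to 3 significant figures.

k ≈ 2.49, θ ≈ 599

Gamma(k,θ) with k>1 has mode (k−1)θ, so θ = 894/(k−1).
Need P(X < 2760) = 0.9 with θ tied to k this way. Start at k = 2, θ = 894: P(X<2760) ≈ 0.814.
Too low — raise k to concentrate. Iterating converges to k ≈ 2.49.
Then θ = 894/(2.49−1) ≈ 599.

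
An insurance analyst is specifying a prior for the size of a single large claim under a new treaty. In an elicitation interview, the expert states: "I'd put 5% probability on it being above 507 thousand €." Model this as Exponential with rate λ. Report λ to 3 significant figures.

λ ≈ 0.00591

P(T > 507.0) = e^(−λ·507.0) = 0.05, so λ = −ln(0.05)/507.0 = 0.00591.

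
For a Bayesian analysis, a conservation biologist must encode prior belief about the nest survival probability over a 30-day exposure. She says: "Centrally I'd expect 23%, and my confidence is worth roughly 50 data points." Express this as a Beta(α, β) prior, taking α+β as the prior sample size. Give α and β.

α = 11.5, β = 38.5

Under the effective-sample-size interpretation, Beta(α, β) has prior mean α/(α+β) and prior sample size α+β.
So α+β = 50 and α/(α+β) = 0.23, giving α = 0.23·50 = 11.5 and β = 50 − 11.5 = 38.5.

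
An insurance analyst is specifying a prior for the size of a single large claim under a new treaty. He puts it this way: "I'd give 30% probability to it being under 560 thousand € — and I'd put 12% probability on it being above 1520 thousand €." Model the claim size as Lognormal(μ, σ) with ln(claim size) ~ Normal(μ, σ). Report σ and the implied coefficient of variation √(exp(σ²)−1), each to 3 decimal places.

If T ~ Lognormal(μ,σ) then ln T ~ Normal(μ,σ), so the p-quantile of ln T is μ + z_p·σ.
ln(560) = 6.328 and ln(1520) = 7.326; z_{0.3} = -0.5244, z_{0.88} = 1.175.
σ = (7.326 − 6.328)/(1.175 − (-0.5244)) = 0.588.
μ = 6.328 − (-0.5244)·0.588 = 6.636.
CV = √(exp(σ²)−1) = √(exp(0.3453)−1) = 0.642.

σ ≈ 0.588, CV ≈ 0.642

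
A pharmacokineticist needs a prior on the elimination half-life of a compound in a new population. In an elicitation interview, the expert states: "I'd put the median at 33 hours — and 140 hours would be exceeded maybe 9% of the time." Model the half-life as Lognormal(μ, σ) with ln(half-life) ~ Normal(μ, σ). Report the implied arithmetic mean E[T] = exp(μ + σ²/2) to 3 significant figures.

If T ~ Lognormal(μ,σ) then ln T ~ Normal(μ,σ), so the p-quantile of ln T is μ + z_p·σ.
ln(33) = 3.497 and ln(140) = 4.942; z_{0.5} = 0, z_{0.91} = 1.341.
σ = (4.942 − 3.497)/(1.341 − (0)) = 1.078.
μ = 3.497 − (0)·1.078 = 3.497.
E[T] = exp(μ + σ²/2) = exp(3.497 + 0.5809) = 59 hours.

E[T] ≈ 59 hours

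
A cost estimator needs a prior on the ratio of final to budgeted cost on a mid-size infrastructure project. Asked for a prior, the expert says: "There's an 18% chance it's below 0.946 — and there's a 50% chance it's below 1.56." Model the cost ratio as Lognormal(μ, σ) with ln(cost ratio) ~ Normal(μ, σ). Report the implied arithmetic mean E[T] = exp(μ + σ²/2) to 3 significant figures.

E[T] ≈ 1.81

If T ~ Lognormal(μ,σ) then ln T ~ Normal(μ,σ), so the p-quantile of ln T is μ + z_p·σ.
ln(0.946) = -0.05551 and ln(1.56) = 0.4447; z_{0.18} = -0.9154, z_{0.5} = 0.
σ = (0.4447 − -0.05551)/(0 − (-0.9154)) = 0.546.
μ = -0.05551 − (-0.9154)·0.546 = 0.445.
E[T] = exp(μ + σ²/2) = exp(0.445 + 0.1493) = 1.81.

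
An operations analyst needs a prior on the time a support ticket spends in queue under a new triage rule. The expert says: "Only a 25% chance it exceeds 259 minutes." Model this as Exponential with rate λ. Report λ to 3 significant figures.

λ ≈ 0.00535

P(T > 259.0) = e^(−λ·259.0) = 0.25, so λ = −ln(0.25)/259.0 = 0.00535.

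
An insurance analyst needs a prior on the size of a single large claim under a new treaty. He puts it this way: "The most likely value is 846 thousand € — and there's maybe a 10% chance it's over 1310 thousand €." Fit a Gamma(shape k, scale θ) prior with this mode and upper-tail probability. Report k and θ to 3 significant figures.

Gamma(k,θ) with k>1 has mode (k−1)θ, so θ = 846/(k−1).
Need P(X < 1310) = 0.9 with θ tied to k this way. Start at k = 2, θ = 846: P(X<1310) ≈ 0.458.
Too low — raise k to concentrate. Iterating converges to k ≈ 10.8.
Then θ = 846/(10.8−1) ≈ 86.5.

k ≈ 10.8, θ ≈ 86.5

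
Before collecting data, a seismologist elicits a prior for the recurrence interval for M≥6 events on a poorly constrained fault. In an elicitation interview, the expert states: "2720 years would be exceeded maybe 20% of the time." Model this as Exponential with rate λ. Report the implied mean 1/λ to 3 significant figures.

P(T > 2720.0) = e^(−λ·2720.0) = 0.2, so λ = −ln(0.2)/2720.0 = 0.000592.
Mean = 1/λ = 1690 years.

mean ≈ 1690 years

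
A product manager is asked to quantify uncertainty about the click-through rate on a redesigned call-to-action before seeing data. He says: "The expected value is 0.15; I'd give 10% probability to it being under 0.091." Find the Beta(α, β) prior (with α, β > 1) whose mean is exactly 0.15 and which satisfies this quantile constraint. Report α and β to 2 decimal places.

With mean 0.15 fixed, write α = 0.15s, β = 0.85s where s = α+β.
Need P(θ < 0.091) = 0.1 under Beta(0.15s, 0.85s). Normal approximation: (q−m)/√(m(1−m)/s) ≈ z_{0.1} = -1.28, so s ≈ 0.15·0.85·(-1.28)²/(0.091−0.15)² = 60.2.
At s = 60.2: P(θ<0.091) ≈ 0.084. Adjusting to match 0.1 gives s ≈ 53.16.
So α = 0.15·53.16 ≈ 7.97, β = 0.85·53.16 ≈ 45.19.

α ≈ 7.97, β ≈ 45.19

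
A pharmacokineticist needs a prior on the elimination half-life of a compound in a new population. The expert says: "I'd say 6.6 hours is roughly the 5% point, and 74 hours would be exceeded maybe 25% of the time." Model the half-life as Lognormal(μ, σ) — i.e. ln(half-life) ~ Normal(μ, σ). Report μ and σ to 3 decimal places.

μ ≈ 3.601, σ ≈ 1.042

If T ~ Lognormal(μ,σ) then ln T ~ Normal(μ,σ), so the p-quantile of ln T is μ + z_p·σ.
ln(6.6) = 1.887 and ln(74) = 4.304; z_{0.05} = -1.645, z_{0.75} = 0.6745.
σ = (4.304 − 1.887)/(0.6745 − (-1.645)) = 1.042.
μ = 1.887 − (-1.645)·1.042 = 3.601.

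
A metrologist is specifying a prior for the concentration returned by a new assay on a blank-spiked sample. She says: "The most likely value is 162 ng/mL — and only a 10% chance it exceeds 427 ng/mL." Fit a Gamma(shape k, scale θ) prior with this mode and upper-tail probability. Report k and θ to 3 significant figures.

Gamma(k,θ) with k>1 has mode (k−1)θ, so θ = 162/(k−1).
Need P(X < 427) = 0.9 with θ tied to k this way. Start at k = 2, θ = 162: P(X<427) ≈ 0.739.
Too low — raise k to concentrate. Iterating converges to k ≈ 3.04.
Then θ = 162/(3.04−1) ≈ 79.4.

k ≈ 3.04, θ ≈ 79.4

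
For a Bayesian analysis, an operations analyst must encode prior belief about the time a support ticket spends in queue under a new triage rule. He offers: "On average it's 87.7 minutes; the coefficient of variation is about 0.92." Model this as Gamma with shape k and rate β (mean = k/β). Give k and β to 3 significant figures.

For Gamma(k, rate β): mean = k/β, variance = k/β², so CV = 1/√k.
CV = 0.92, hence k = 1/CV² = 1.18.
Then β = k/mean = 1.18/87.7 = 0.0135.

k ≈ 1.18, β ≈ 0.0135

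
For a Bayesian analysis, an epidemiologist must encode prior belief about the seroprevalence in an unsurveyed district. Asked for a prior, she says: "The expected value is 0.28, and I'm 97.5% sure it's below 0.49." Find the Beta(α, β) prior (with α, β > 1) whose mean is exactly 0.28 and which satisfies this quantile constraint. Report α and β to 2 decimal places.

With mean 0.28 fixed, write α = 0.28s, β = 0.72s where s = α+β.
Need P(θ < 0.49) = 0.975 under Beta(0.28s, 0.72s). Normal approximation: (q−m)/√(m(1−m)/s) ≈ z_{0.975} = 1.96, so s ≈ 0.28·0.72·(1.96)²/(0.49−0.28)² = 17.6.
At s = 17.6: P(θ<0.49) ≈ 0.967. Adjusting to match 0.975 gives s ≈ 19.97.
So α = 0.28·19.97 ≈ 5.59, β = 0.72·19.97 ≈ 14.38.

α ≈ 5.59, β ≈ 14.38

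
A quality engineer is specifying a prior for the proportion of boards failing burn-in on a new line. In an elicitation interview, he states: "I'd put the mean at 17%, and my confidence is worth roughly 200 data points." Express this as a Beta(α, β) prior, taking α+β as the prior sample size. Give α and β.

Under the effective-sample-size interpretation, Beta(α, β) has prior mean α/(α+β) and prior sample size α+β.
So α+β = 200 and α/(α+β) = 0.17, giving α = 0.17·200 = 34 and β = 200 − 34 = 166.

α = 34, β = 166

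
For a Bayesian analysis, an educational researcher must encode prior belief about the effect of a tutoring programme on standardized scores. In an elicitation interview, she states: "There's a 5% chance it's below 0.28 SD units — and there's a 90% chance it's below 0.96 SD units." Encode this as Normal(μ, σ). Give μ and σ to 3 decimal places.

The p-quantile of Normal(μ,σ) is μ + z_p·σ, with z_{0.05} = -1.645 and z_{0.9} = 1.282.
Eliminate σ: μ = (z₂·x₁ − z₁·x₂)/(z₂ − z₁) = (1.282·0.28 − (-1.645)·0.96)/2.926 = 0.662.
Then σ = (x₂ − x₁)/(z₂ − z₁) = (0.96 − 0.28)/2.926 = 0.232.

μ = 0.662, σ = 0.232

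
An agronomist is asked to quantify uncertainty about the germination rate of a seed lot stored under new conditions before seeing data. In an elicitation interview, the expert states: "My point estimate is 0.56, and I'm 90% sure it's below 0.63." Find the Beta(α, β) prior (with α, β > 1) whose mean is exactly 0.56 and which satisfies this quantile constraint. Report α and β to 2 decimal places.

α ≈ 45.64, β ≈ 35.86

With mean 0.56 fixed, write α = 0.56s, β = 0.44s where s = α+β.
Need P(θ < 0.63) = 0.9 under Beta(0.56s, 0.44s). Normal approximation: (q−m)/√(m(1−m)/s) ≈ z_{0.9} = 1.28, so s ≈ 0.56·0.44·(1.28)²/(0.63−0.56)² = 82.6.
At s = 82.6: P(θ<0.63) ≈ 0.902. Adjusting to match 0.9 gives s ≈ 81.49.
So α = 0.56·81.49 ≈ 45.64, β = 0.44·81.49 ≈ 35.86.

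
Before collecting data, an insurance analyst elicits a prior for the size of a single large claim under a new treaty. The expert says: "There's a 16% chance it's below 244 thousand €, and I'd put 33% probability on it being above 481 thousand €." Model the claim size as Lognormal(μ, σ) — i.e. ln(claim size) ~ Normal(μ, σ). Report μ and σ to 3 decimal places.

If T ~ Lognormal(μ,σ) then ln T ~ Normal(μ,σ), so the p-quantile of ln T is μ + z_p·σ.
ln(244) = 5.497 and ln(481) = 6.176; z_{0.16} = -0.9945, z_{0.67} = 0.4399.
σ = (6.176 − 5.497)/(0.4399 − (-0.9945)) = 0.473.
μ = 5.497 − (-0.9945)·0.473 = 5.968.

μ ≈ 5.968, σ ≈ 0.473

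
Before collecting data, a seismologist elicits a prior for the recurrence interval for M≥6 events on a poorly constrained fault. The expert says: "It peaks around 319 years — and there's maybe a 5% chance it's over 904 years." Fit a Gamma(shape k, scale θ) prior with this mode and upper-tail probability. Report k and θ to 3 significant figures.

k ≈ 3.46, θ ≈ 130

Gamma(k,θ) with k>1 has mode (k−1)θ, so θ = 319/(k−1).
Need P(X < 904) = 0.95 with θ tied to k this way. Start at k = 2, θ = 319: P(X<904) ≈ 0.775.
Too low — raise k to concentrate. Iterating converges to k ≈ 3.46.
Then θ = 319/(3.46−1) ≈ 130.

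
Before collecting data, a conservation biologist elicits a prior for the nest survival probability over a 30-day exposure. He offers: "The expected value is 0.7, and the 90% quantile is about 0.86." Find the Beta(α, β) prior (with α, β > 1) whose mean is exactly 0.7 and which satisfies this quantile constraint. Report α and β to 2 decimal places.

α ≈ 8.10, β ≈ 3.47

With mean 0.7 fixed, write α = 0.7s, β = 0.3s where s = α+β.
Need P(θ < 0.86) = 0.9 under Beta(0.7s, 0.3s). Normal approximation: (q−m)/√(m(1−m)/s) ≈ z_{0.9} = 1.28, so s ≈ 0.7·0.3·(1.28)²/(0.86−0.7)² = 13.5.
At s = 13.5: P(θ<0.86) ≈ 0.919. Adjusting to match 0.9 gives s ≈ 11.57.
So α = 0.7·11.57 ≈ 8.10, β = 0.3·11.57 ≈ 3.47.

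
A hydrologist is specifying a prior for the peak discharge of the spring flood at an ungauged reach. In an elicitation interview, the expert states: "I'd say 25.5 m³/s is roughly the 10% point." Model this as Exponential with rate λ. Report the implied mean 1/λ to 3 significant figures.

P(T < 25.5) = 1 − e^(−λ·25.5) = 0.1, so λ = −ln(1−0.1)/25.5 = −ln(0.9)/25.5 = 0.00413.
Mean = 1/λ = 242 m³/s.

mean ≈ 242 m³/s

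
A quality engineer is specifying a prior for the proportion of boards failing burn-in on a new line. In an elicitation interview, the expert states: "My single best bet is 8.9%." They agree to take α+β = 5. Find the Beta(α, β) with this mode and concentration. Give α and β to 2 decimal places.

For α,β > 1 the Beta mode is (α−1)/(α+β−2). With α+β = 5, the mode is (α−1)/3.
Set (α−1)/3 = 0.089 → α = 1 + 0.089·3 = 1.27.
β = 5 − α = 3.73.

α = 1.27, β = 3.73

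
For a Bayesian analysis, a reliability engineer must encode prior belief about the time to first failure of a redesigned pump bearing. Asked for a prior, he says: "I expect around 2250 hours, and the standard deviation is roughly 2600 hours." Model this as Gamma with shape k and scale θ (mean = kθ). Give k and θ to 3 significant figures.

For Gamma(k, scale θ): mean = kθ, variance = kθ², so CV = 1/√k.
CV = SD/mean = 2600/2250 = 1.156, hence k = 1/CV² = 0.749.
Then θ = mean/k = 2250/0.749 = 3000.

k ≈ 0.749, θ ≈ 3000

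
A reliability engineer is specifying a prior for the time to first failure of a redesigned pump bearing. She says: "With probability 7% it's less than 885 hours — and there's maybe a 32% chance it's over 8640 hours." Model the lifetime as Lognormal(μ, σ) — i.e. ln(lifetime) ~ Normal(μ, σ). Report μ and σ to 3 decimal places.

μ ≈ 8.516, σ ≈ 1.172

If T ~ Lognormal(μ,σ) then ln T ~ Normal(μ,σ), so the p-quantile of ln T is μ + z_p·σ.
ln(885) = 6.786 and ln(8640) = 9.064; z_{0.07} = -1.476, z_{0.68} = 0.4677.
σ = (9.064 − 6.786)/(0.4677 − (-1.476)) = 1.172.
μ = 6.786 − (-1.476)·1.172 = 8.516.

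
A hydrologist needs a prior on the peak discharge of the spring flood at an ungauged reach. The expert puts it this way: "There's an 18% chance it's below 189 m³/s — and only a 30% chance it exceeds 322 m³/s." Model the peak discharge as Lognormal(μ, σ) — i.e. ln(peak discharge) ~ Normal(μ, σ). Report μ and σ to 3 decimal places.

μ ≈ 5.580, σ ≈ 0.370

If T ~ Lognormal(μ,σ) then ln T ~ Normal(μ,σ), so the p-quantile of ln T is μ + z_p·σ.
ln(189) = 5.242 and ln(322) = 5.775; z_{0.18} = -0.9154, z_{0.7} = 0.5244.
σ = (5.775 − 5.242)/(0.5244 − (-0.9154)) = 0.370.
μ = 5.242 − (-0.9154)·0.370 = 5.580.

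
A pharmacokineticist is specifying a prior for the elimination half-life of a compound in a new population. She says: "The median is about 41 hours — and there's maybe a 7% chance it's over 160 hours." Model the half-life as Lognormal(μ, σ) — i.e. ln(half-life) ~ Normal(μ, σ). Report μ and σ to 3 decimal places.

If T ~ Lognormal(μ,σ) then ln T ~ Normal(μ,σ), so the p-quantile of ln T is μ + z_p·σ.
ln(41) = 3.714 and ln(160) = 5.075; z_{0.5} = 0, z_{0.93} = 1.476.
σ = (5.075 − 3.714)/(1.476 − (0)) = 0.923.
μ = 3.714 − (0)·0.923 = 3.714.

μ ≈ 3.714, σ ≈ 0.923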